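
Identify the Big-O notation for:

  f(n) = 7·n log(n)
O(n log n)

The dominant term in 7·n log(n) is 7·n log(n), which is Θ(n log n).
Constants are absorbed, so the tightest bound is O(n log n).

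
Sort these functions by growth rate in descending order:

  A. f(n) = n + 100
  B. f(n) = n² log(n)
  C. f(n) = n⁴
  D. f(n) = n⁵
D > C > B > A

Comparing growth rates:
D = n⁵ is O(n⁵)
C = n⁴ is O(n⁴)
B = n² log(n) is O(n² log n)
A = n + 100 is O(n)

Therefore, the order from fastest to slowest is: D > C > B > A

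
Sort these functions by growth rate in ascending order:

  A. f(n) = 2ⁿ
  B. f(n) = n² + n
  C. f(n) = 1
C < B < A

Comparing growth rates:
C = 1 is O(1)
B = n² + n is O(n²)
A = 2ⁿ is O(2ⁿ)

Therefore, the order from slowest to fastest is: C < B < A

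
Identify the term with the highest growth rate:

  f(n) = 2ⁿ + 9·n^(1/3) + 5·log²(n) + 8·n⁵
2ⁿ

Looking at each term:
  - 2ⁿ is O(2ⁿ)
  - 9·n^(1/3) is O(n^(1/3))
  - 5·log²(n) is O(log² n)
  - 8·n⁵ is O(n⁵)

The term 2ⁿ (O(2ⁿ)) grows fastest and dominates all others.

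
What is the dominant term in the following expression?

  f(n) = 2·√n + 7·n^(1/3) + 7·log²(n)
2·√n

Looking at each term:
  - 2·√n is O(√n)
  - 7·n^(1/3) is O(n^(1/3))
  - 7·log²(n) is O(log² n)

The term 2·√n (O(√n)) grows fastest and dominates all others.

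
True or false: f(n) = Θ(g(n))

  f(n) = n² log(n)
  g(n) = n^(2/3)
False

f(n) = n² log(n) is O(n² log n), and g(n) = n^(2/3) is O(n^(2/3)).
Since they have different growth rates, f(n) = Θ(g(n)) is false.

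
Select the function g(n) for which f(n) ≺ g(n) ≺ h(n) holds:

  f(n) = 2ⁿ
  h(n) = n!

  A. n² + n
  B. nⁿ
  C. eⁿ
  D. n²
C

We need g(n) with 2ⁿ = o(g(n)) and g(n) = o(n!), i.e. O(2ⁿ) ≺ g ≺ O(n!).
Check each option:
  A. n² + n — O(n²) does not grow strictly faster than f(n)
  B. nⁿ — O(nⁿ) does not grow strictly slower than h(n)
  C. eⁿ — O(eⁿ) is strictly between O(2ⁿ) and O(n!) ✓
  D. n² — O(n²) does not grow strictly faster than f(n)

Only option C (eⁿ) lies strictly between.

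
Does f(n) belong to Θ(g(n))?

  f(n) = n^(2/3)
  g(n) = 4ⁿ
False

f(n) = n^(2/3) is O(n^(2/3)), and g(n) = 4ⁿ is O(4ⁿ).
Since they have different growth rates, f(n) = Θ(g(n)) is false.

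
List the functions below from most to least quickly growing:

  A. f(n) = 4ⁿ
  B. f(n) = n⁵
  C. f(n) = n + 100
A > B > C

Comparing growth rates:
A = 4ⁿ is O(4ⁿ)
B = n⁵ is O(n⁵)
C = n + 100 is O(n)

Therefore, the order from fastest to slowest is: A > B > C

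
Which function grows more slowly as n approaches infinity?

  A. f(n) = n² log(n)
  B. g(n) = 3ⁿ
A

f(n) = n² log(n) is O(n² log n), while g(n) = 3ⁿ is O(3ⁿ).
Since O(n² log n) grows slower than O(3ⁿ), f(n) is dominated.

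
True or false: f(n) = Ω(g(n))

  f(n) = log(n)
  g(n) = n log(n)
False

f(n) = log(n) is O(log n), and g(n) = n log(n) is O(n log n).
Since O(log n) grows slower than O(n log n), f(n) = Ω(g(n)) is false.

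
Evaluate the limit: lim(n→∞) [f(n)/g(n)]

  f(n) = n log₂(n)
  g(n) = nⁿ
0

Since n log₂(n) (O(n log n)) grows slower than nⁿ (O(nⁿ)),
the ratio f(n)/g(n) → 0 as n → ∞.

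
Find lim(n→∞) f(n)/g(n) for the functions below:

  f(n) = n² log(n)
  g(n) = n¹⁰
0

Since n² log(n) (O(n² log n)) grows slower than n¹⁰ (O(n¹⁰)),
the ratio f(n)/g(n) → 0 as n → ∞.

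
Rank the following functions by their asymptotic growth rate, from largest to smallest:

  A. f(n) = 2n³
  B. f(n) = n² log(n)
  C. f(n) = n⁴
C > A > B

Comparing growth rates:
C = n⁴ is O(n⁴)
A = 2n³ is O(n³)
B = n² log(n) is O(n² log n)

Therefore, the order from fastest to slowest is: C > A > B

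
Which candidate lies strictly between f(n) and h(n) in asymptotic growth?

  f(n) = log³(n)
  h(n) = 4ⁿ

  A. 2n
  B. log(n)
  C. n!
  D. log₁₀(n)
A

We need g(n) with log³(n) = o(g(n)) and g(n) = o(4ⁿ), i.e. O(log³ n) ≺ g ≺ O(4ⁿ).
Check each option:
  A. 2n — O(n) is strictly between O(log³ n) and O(4ⁿ) ✓
  B. log(n) — O(log n) does not grow strictly faster than f(n)
  C. n! — O(n!) does not grow strictly slower than h(n)
  D. log₁₀(n) — O(log n) does not grow strictly faster than f(n)

Only option A (2n) lies strictly between.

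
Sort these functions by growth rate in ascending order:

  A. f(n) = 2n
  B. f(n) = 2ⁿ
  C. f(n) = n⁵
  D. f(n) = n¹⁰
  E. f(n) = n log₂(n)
A < E < C < D < B

Comparing growth rates:
A = 2n is O(n)
E = n log₂(n) is O(n log n)
C = n⁵ is O(n⁵)
D = n¹⁰ is O(n¹⁰)
B = 2ⁿ is O(2ⁿ)

Therefore, the order from slowest to fastest is: A < E < C < D < B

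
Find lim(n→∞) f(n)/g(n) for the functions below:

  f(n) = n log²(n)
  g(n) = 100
∞

Since n log²(n) (O(n log² n)) grows faster than 100 (O(1)),
the ratio f(n)/g(n) → ∞ as n → ∞.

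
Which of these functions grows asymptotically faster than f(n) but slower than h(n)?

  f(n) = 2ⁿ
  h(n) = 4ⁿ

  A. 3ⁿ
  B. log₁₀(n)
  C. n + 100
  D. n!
A

We need g(n) with 2ⁿ = o(g(n)) and g(n) = o(4ⁿ), i.e. O(2ⁿ) ≺ g ≺ O(4ⁿ).
Check each option:
  A. 3ⁿ — O(3ⁿ) is strictly between O(2ⁿ) and O(4ⁿ) ✓
  B. log₁₀(n) — O(log n) does not grow strictly faster than f(n)
  C. n + 100 — O(n) does not grow strictly faster than f(n)
  D. n! — O(n!) does not grow strictly slower than h(n)

Only option A (3ⁿ) lies strictly between.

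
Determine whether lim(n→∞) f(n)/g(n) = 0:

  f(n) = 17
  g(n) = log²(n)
True

f(n) = 17 is O(1), and g(n) = log²(n) is O(log² n).
Since O(1) grows strictly slower than O(log² n), f(n) = o(g(n)) is true.
This means lim(n→∞) f(n)/g(n) = 0.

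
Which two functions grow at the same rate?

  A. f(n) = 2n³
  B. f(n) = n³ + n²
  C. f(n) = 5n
A and B

Examining each function:
  A. 2n³ is O(n³)
  B. n³ + n² is O(n³)
  C. 5n is O(n)

Functions A and B both have the same complexity class.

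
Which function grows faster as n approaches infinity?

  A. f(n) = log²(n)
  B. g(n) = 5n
B

f(n) = log²(n) is O(log² n), while g(n) = 5n is O(n).
Since O(n) grows faster than O(log² n), g(n) dominates.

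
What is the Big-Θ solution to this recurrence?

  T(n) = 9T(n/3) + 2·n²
Θ(n² log n)

Master Theorem: a = 9, b = 3, f(n) = 2·n².
Compute the critical exponent d = log₃(9) = 2.
Compare f(n) = Θ(n²) against n^d:
  k = 2 = d, so f(n) = Θ(n^d) — Case 2.
  Work is balanced across levels: T(n) = Θ(n^d log n) = Θ(n² log n).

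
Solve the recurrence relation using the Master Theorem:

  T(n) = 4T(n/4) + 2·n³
Θ(n³)

Master Theorem: a = 4, b = 4, f(n) = 2·n³.
Compute the critical exponent d = log₄(4) = 1.
Compare f(n) = Θ(n³) against n^d:
  k = 3 > d = 1, so f(n) = Ω(n^(d+ε)) — Case 3.
  Regularity: a·(n/b)^3/n^3 = a/b^3 = 4/64 < 1 ✓.
  The top-level work dominates: T(n) = Θ(f(n)) = Θ(n³).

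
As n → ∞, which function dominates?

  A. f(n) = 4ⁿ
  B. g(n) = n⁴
A

f(n) = 4ⁿ is O(4ⁿ), while g(n) = n⁴ is O(n⁴).
Since O(4ⁿ) grows faster than O(n⁴), f(n) dominates.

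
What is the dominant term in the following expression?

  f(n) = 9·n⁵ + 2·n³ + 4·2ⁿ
4·2ⁿ

Looking at each term:
  - 9·n⁵ is O(n⁵)
  - 2·n³ is O(n³)
  - 4·2ⁿ is O(2ⁿ)

The term 4·2ⁿ (O(2ⁿ)) grows fastest and dominates all others.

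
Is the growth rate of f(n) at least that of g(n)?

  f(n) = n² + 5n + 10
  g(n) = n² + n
True

f(n) = n² + 5n + 10 and g(n) = n² + n are both O(n²).
Big-Ω permits equal growth rates (f ≥ c·g for some c > 0), so f(n) = Ω(g(n)) is true.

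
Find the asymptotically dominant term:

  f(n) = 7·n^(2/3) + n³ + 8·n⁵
8·n⁵

Looking at each term:
  - 7·n^(2/3) is O(n^(2/3))
  - n³ is O(n³)
  - 8·n⁵ is O(n⁵)

The term 8·n⁵ (O(n⁵)) grows fastest and dominates all others.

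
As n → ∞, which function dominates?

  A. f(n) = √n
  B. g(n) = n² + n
B

f(n) = √n is O(√n), while g(n) = n² + n is O(n²).
Since O(n²) grows faster than O(√n), g(n) dominates.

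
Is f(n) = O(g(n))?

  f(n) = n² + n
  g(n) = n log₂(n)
False

f(n) = n² + n is O(n²), and g(n) = n log₂(n) is O(n log n).
Since O(n²) grows faster than O(n log n), f(n) = O(g(n)) is false.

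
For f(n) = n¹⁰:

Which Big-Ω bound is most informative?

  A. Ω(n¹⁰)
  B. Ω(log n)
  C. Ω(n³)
A

f(n) = n¹⁰ is Ω(n¹⁰).
All listed options are valid Big-Ω bounds (lower bounds),
but Ω(n¹⁰) is the tightest (largest valid bound).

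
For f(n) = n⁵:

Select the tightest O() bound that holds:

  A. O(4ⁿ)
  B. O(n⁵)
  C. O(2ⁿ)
B

f(n) = n⁵ is O(n⁵).
All listed options are valid Big-O bounds (upper bounds),
but O(n⁵) is the tightest (smallest valid bound).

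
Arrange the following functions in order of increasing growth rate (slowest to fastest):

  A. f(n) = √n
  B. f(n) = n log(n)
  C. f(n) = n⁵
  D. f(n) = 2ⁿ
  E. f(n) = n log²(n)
A < B < E < C < D

Comparing growth rates:
A = √n is O(√n)
B = n log(n) is O(n log n)
E = n log²(n) is O(n log² n)
C = n⁵ is O(n⁵)
D = 2ⁿ is O(2ⁿ)

Therefore, the order from slowest to fastest is: A < B < E < C < D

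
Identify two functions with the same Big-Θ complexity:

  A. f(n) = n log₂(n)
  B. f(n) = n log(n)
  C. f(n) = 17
A and B

Examining each function:
  A. n log₂(n) is O(n log n)
  B. n log(n) is O(n log n)
  C. 17 is O(1)

Functions A and B both have the same complexity class.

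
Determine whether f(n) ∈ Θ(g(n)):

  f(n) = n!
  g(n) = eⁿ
False

f(n) = n! is O(n!), and g(n) = eⁿ is O(eⁿ).
Since they have different growth rates, f(n) = Θ(g(n)) is false.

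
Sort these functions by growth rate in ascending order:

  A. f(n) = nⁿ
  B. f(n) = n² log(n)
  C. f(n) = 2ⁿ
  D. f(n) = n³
B < D < C < A

Comparing growth rates:
B = n² log(n) is O(n² log n)
D = n³ is O(n³)
C = 2ⁿ is O(2ⁿ)
A = nⁿ is O(nⁿ)

Therefore, the order from slowest to fastest is: B < D < C < A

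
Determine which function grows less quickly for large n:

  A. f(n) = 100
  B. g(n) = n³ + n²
A

f(n) = 100 is O(1), while g(n) = n³ + n² is O(n³).
Since O(1) grows slower than O(n³), f(n) is dominated.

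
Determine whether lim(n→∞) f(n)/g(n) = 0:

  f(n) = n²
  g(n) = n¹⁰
True

f(n) = n² is O(n²), and g(n) = n¹⁰ is O(n¹⁰).
Since O(n²) grows strictly slower than O(n¹⁰), f(n) = o(g(n)) is true.
This means lim(n→∞) f(n)/g(n) = 0.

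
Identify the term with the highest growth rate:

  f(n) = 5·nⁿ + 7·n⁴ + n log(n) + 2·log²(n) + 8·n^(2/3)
5·nⁿ

Looking at each term:
  - 5·nⁿ is O(nⁿ)
  - 7·n⁴ is O(n⁴)
  - n log(n) is O(n log n)
  - 2·log²(n) is O(log² n)
  - 8·n^(2/3) is O(n^(2/3))

The term 5·nⁿ (O(nⁿ)) grows fastest and dominates all others.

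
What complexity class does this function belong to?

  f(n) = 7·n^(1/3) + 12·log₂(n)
O(n^(1/3))

The dominant term in 7·n^(1/3) + 12·log₂(n) is 7·n^(1/3), which is Θ(n^(1/3)).
Lower-order terms (12·log₂(n)) are asymptotically negligible.
Constants are absorbed, so the tightest bound is O(n^(1/3)).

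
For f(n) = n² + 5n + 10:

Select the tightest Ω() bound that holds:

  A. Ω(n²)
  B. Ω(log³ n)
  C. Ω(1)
A

f(n) = n² + 5n + 10 is Ω(n²).
All listed options are valid Big-Ω bounds (lower bounds),
but Ω(n²) is the tightest (largest valid bound).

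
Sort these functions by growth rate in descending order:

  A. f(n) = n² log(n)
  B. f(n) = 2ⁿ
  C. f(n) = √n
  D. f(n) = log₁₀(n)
B > A > C > D

Comparing growth rates:
B = 2ⁿ is O(2ⁿ)
A = n² log(n) is O(n² log n)
C = √n is O(√n)
D = log₁₀(n) is O(log n)

Therefore, the order from fastest to slowest is: B > A > C > D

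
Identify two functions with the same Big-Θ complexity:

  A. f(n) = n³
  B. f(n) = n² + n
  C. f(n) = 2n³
A and C

Examining each function:
  A. n³ is O(n³)
  B. n² + n is O(n²)
  C. 2n³ is O(n³)

Functions A and C both have the same complexity class.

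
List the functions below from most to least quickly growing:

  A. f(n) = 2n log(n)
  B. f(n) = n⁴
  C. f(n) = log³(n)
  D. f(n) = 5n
B > A > D > C

Comparing growth rates:
B = n⁴ is O(n⁴)
A = 2n log(n) is O(n log n)
D = 5n is O(n)
C = log³(n) is O(log³ n)

Therefore, the order from fastest to slowest is: B > A > D > C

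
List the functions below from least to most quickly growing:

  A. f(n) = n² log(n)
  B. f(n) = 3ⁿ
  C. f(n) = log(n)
C < A < B

Comparing growth rates:
C = log(n) is O(log n)
A = n² log(n) is O(n² log n)
B = 3ⁿ is O(3ⁿ)

Therefore, the order from slowest to fastest is: C < A < B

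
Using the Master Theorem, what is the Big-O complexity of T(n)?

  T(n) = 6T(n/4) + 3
Θ(n^log₄(6))

Master Theorem: a = 6, b = 4, f(n) = 3.
Compute the critical exponent d = log₄(6) = 1.292.
Compare f(n) = Θ(1) against n^d:
  k = 0 < d = 1.292, so f(n) = O(n^(d-ε)) — Case 1.
  The recursion cost dominates: T(n) = Θ(n^d) = Θ(n^log₄(6)).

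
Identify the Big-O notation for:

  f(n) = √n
O(√n)

The dominant term in √n is √n, which is Θ(√n).
Constants are absorbed, so the tightest bound is O(√n).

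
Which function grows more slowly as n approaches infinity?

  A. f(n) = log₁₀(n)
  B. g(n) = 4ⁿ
A

f(n) = log₁₀(n) is O(log n), while g(n) = 4ⁿ is O(4ⁿ).
Since O(log n) grows slower than O(4ⁿ), f(n) is dominated.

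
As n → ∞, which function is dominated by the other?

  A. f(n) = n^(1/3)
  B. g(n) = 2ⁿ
A

f(n) = n^(1/3) is O(n^(1/3)), while g(n) = 2ⁿ is O(2ⁿ).
Since O(n^(1/3)) grows slower than O(2ⁿ), f(n) is dominated.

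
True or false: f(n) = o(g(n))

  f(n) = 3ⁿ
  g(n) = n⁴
False

f(n) = 3ⁿ is O(3ⁿ), and g(n) = n⁴ is O(n⁴).
Since O(3ⁿ) grows faster than or equal to O(n⁴), f(n) = o(g(n)) is false.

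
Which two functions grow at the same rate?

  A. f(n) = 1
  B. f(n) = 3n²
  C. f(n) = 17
A and C

Examining each function:
  A. 1 is O(1)
  B. 3n² is O(n²)
  C. 17 is O(1)

Functions A and C both have the same complexity class.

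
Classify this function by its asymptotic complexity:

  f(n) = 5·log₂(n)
O(log n)

The dominant term in 5·log₂(n) is 5·log₂(n), which is Θ(log n).
Constants are absorbed, so the tightest bound is O(log n).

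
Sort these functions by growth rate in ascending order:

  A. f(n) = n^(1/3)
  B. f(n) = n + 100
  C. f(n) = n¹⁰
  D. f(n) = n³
A < B < D < C

Comparing growth rates:
A = n^(1/3) is O(n^(1/3))
B = n + 100 is O(n)
D = n³ is O(n³)
C = n¹⁰ is O(n¹⁰)

Therefore, the order from slowest to fastest is: A < B < D < C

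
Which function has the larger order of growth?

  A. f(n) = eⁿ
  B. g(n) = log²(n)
A

f(n) = eⁿ is O(eⁿ), while g(n) = log²(n) is O(log² n).
Since O(eⁿ) grows faster than O(log² n), f(n) dominates.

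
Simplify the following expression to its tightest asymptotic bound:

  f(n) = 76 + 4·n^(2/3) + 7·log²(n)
Θ(n^(2/3))

Order the terms by growth rate: 76 ≺ 7·log²(n) ≺ 4·n^(2/3).
The fastest-growing term 4·n^(2/3) dominates as n → ∞; dropping its constant factor gives Θ(n^(2/3)).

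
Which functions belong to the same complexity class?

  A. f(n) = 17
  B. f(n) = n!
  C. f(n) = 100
A and C

Examining each function:
  A. 17 is O(1)
  B. n! is O(n!)
  C. 100 is O(1)

Functions A and C both have the same complexity class.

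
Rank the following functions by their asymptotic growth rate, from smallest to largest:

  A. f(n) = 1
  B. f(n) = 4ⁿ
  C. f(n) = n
A < C < B

Comparing growth rates:
A = 1 is O(1)
C = n is O(n)
B = 4ⁿ is O(4ⁿ)

Therefore, the order from slowest to fastest is: A < C < B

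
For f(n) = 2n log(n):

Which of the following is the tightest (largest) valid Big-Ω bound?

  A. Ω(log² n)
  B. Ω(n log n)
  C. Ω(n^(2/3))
B

f(n) = 2n log(n) is Ω(n log n).
All listed options are valid Big-Ω bounds (lower bounds),
but Ω(n log n) is the tightest (largest valid bound).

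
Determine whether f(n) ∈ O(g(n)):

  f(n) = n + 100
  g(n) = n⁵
True

f(n) = n + 100 is O(n), and g(n) = n⁵ is O(n⁵).
Since O(n) ⊆ O(n⁵) (f grows no faster than g), f(n) = O(g(n)) is true.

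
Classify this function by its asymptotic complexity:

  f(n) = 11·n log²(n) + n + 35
O(n log² n)

The dominant term in 11·n log²(n) + n + 35 is 11·n log²(n), which is Θ(n log² n).
Lower-order terms (n, 35) are asymptotically negligible.
Constants are absorbed, so the tightest bound is O(n log² n).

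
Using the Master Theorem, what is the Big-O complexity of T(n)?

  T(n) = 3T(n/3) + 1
Θ(n)

Master Theorem: a = 3, b = 3, f(n) = 1.
Compute the critical exponent d = log₃(3) = 1.
Compare f(n) = Θ(1) against n^d:
  k = 0 < d = 1, so f(n) = O(n^(d-ε)) — Case 1.
  The recursion cost dominates: T(n) = Θ(n^d) = Θ(n).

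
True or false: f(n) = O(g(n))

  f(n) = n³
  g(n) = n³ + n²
True

f(n) = n³ and g(n) = n³ + n² are both O(n³).
Big-O permits equal growth rates (f ≤ c·g for some c), so f(n) = O(g(n)) is true.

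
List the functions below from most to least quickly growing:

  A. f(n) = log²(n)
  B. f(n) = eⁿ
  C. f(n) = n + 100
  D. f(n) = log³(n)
B > C > D > A

Comparing growth rates:
B = eⁿ is O(eⁿ)
C = n + 100 is O(n)
D = log³(n) is O(log³ n)
A = log²(n) is O(log² n)

Therefore, the order from fastest to slowest is: B > C > D > A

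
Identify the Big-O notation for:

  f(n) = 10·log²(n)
O(log² n)

The dominant term in 10·log²(n) is 10·log²(n), which is Θ(log² n).
Constants are absorbed, so the tightest bound is O(log² n).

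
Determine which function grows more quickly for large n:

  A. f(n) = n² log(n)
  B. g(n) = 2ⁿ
B

f(n) = n² log(n) is O(n² log n), while g(n) = 2ⁿ is O(2ⁿ).
Since O(2ⁿ) grows faster than O(n² log n), g(n) dominates.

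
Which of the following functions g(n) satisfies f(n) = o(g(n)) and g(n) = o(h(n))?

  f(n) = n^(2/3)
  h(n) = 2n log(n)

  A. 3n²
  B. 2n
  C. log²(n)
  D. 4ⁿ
B

We need g(n) with n^(2/3) = o(g(n)) and g(n) = o(2n log(n)), i.e. O(n^(2/3)) ≺ g ≺ O(n log n).
Check each option:
  A. 3n² — O(n²) does not grow strictly slower than h(n)
  B. 2n — O(n) is strictly between O(n^(2/3)) and O(n log n) ✓
  C. log²(n) — O(log² n) does not grow strictly faster than f(n)
  D. 4ⁿ — O(4ⁿ) does not grow strictly slower than h(n)

Only option B (2n) lies strictly between.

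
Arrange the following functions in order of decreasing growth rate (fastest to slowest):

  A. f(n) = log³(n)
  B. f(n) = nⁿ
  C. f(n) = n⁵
B > C > A

Comparing growth rates:
B = nⁿ is O(nⁿ)
C = n⁵ is O(n⁵)
A = log³(n) is O(log³ n)

Therefore, the order from fastest to slowest is: B > C > A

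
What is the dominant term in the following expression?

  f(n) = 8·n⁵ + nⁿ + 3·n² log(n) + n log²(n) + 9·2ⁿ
nⁿ

Looking at each term:
  - 8·n⁵ is O(n⁵)
  - nⁿ is O(nⁿ)
  - 3·n² log(n) is O(n² log n)
  - n log²(n) is O(n log² n)
  - 9·2ⁿ is O(2ⁿ)

The term nⁿ (O(nⁿ)) grows fastest and dominates all others.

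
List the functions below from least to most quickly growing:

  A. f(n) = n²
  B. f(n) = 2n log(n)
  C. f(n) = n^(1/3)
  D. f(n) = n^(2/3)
C < D < B < A

Comparing growth rates:
C = n^(1/3) is O(n^(1/3))
D = n^(2/3) is O(n^(2/3))
B = 2n log(n) is O(n log n)
A = n² is O(n²)

Therefore, the order from slowest to fastest is: C < D < B < A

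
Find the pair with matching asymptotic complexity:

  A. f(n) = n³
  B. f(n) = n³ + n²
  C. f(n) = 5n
A and B

Examining each function:
  A. n³ is O(n³)
  B. n³ + n² is O(n³)
  C. 5n is O(n)

Functions A and B both have the same complexity class.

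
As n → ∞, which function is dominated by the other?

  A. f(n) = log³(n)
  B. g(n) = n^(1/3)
A

f(n) = log³(n) is O(log³ n), while g(n) = n^(1/3) is O(n^(1/3)).
Since O(log³ n) grows slower than O(n^(1/3)), f(n) is dominated.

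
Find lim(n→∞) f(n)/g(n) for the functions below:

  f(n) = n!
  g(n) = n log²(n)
∞

Since n! (O(n!)) grows faster than n log²(n) (O(n log² n)),
the ratio f(n)/g(n) → ∞ as n → ∞.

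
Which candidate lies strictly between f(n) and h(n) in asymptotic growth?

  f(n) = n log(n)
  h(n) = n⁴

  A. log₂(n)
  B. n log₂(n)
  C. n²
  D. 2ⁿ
C

We need g(n) with n log(n) = o(g(n)) and g(n) = o(n⁴), i.e. O(n log n) ≺ g ≺ O(n⁴).
Check each option:
  A. log₂(n) — O(log n) does not grow strictly faster than f(n)
  B. n log₂(n) — O(n log n) does not grow strictly faster than f(n)
  C. n² — O(n²) is strictly between O(n log n) and O(n⁴) ✓
  D. 2ⁿ — O(2ⁿ) does not grow strictly slower than h(n)

Only option C (n²) lies strictly between.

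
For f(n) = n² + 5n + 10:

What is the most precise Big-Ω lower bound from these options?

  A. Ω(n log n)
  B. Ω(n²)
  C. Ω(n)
B

f(n) = n² + 5n + 10 is Ω(n²).
All listed options are valid Big-Ω bounds (lower bounds),
but Ω(n²) is the tightest (largest valid bound).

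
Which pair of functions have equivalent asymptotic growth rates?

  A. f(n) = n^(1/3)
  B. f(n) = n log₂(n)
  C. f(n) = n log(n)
B and C

Examining each function:
  A. n^(1/3) is O(n^(1/3))
  B. n log₂(n) is O(n log n)
  C. n log(n) is O(n log n)

Functions B and C both have the same complexity class.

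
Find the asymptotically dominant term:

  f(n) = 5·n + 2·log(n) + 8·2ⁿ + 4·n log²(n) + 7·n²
8·2ⁿ

Looking at each term:
  - 5·n is O(n)
  - 2·log(n) is O(log n)
  - 8·2ⁿ is O(2ⁿ)
  - 4·n log²(n) is O(n log² n)
  - 7·n² is O(n²)

The term 8·2ⁿ (O(2ⁿ)) grows fastest and dominates all others.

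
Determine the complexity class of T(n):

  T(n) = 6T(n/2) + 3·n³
Θ(n³)

Master Theorem: a = 6, b = 2, f(n) = 3·n³.
Compute the critical exponent d = log₂(6) = 2.585.
Compare f(n) = Θ(n³) against n^d:
  k = 3 > d = 2.585, so f(n) = Ω(n^(d+ε)) — Case 3.
  Regularity: a·(n/b)^3/n^3 = a/b^3 = 6/8 < 1 ✓.
  The top-level work dominates: T(n) = Θ(f(n)) = Θ(n³).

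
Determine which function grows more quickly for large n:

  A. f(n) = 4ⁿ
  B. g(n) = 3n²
A

f(n) = 4ⁿ is O(4ⁿ), while g(n) = 3n² is O(n²).
Since O(4ⁿ) grows faster than O(n²), f(n) dominates.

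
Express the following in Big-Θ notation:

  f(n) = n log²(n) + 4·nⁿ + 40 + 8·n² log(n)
Θ(nⁿ)

Order the terms by growth rate: 40 ≺ n log²(n) ≺ 8·n² log(n) ≺ 4·nⁿ.
The fastest-growing term 4·nⁿ dominates as n → ∞; dropping its constant factor gives Θ(nⁿ).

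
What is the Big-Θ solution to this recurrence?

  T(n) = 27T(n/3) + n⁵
Θ(n⁵)

Master Theorem: a = 27, b = 3, f(n) = n⁵.
Compute the critical exponent d = log₃(27) = 3.
Compare f(n) = Θ(n⁵) against n^d:
  k = 5 > d = 3, so f(n) = Ω(n^(d+ε)) — Case 3.
  Regularity: a·(n/b)^5/n^5 = a/b^5 = 27/243 < 1 ✓.
  The top-level work dominates: T(n) = Θ(f(n)) = Θ(n⁵).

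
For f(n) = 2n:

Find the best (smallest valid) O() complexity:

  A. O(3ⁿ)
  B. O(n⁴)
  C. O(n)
C

f(n) = 2n is O(n).
All listed options are valid Big-O bounds (upper bounds),
but O(n) is the tightest (smallest valid bound).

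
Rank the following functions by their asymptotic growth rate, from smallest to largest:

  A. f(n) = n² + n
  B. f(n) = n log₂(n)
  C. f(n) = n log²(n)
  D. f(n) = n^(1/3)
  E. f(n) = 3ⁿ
D < B < C < A < E

Comparing growth rates:
D = n^(1/3) is O(n^(1/3))
B = n log₂(n) is O(n log n)
C = n log²(n) is O(n log² n)
A = n² + n is O(n²)
E = 3ⁿ is O(3ⁿ)

Therefore, the order from slowest to fastest is: D < B < C < A < E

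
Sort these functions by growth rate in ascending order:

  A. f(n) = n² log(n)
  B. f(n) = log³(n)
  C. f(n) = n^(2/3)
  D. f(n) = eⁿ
B < C < A < D

Comparing growth rates:
B = log³(n) is O(log³ n)
C = n^(2/3) is O(n^(2/3))
A = n² log(n) is O(n² log n)
D = eⁿ is O(eⁿ)

Therefore, the order from slowest to fastest is: B < C < A < D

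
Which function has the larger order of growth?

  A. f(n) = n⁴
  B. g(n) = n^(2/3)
A

f(n) = n⁴ is O(n⁴), while g(n) = n^(2/3) is O(n^(2/3)).
Since O(n⁴) grows faster than O(n^(2/3)), f(n) dominates.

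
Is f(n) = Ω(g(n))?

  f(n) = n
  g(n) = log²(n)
True

f(n) = n is O(n), and g(n) = log²(n) is O(log² n).
Since O(n) grows at least as fast as O(log² n), f(n) = Ω(g(n)) is true.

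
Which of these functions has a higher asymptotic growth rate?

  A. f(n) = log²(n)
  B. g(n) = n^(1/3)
B

f(n) = log²(n) is O(log² n), while g(n) = n^(1/3) is O(n^(1/3)).
Since O(n^(1/3)) grows faster than O(log² n), g(n) dominates.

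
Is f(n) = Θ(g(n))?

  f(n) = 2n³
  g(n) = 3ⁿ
False

f(n) = 2n³ is O(n³), and g(n) = 3ⁿ is O(3ⁿ).
Since they have different growth rates, f(n) = Θ(g(n)) is false.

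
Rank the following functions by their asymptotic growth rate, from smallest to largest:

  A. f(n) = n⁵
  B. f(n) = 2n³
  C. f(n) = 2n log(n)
C < B < A

Comparing growth rates:
C = 2n log(n) is O(n log n)
B = 2n³ is O(n³)
A = n⁵ is O(n⁵)

Therefore, the order from slowest to fastest is: C < B < A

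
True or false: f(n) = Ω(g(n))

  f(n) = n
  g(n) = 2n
True

f(n) = n and g(n) = 2n are both O(n).
Big-Ω permits equal growth rates (f ≥ c·g for some c > 0), so f(n) = Ω(g(n)) is true.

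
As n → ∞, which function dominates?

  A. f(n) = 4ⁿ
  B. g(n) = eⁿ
A

f(n) = 4ⁿ is O(4ⁿ), while g(n) = eⁿ is O(eⁿ).
Since O(4ⁿ) grows faster than O(eⁿ), f(n) dominates.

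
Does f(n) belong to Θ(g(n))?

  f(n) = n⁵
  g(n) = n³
False

f(n) = n⁵ is O(n⁵), and g(n) = n³ is O(n³).
Since they have different growth rates, f(n) = Θ(g(n)) is false.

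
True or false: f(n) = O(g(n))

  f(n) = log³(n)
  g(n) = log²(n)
False

f(n) = log³(n) is O(log³ n), and g(n) = log²(n) is O(log² n).
Since O(log³ n) grows faster than O(log² n), f(n) = O(g(n)) is false.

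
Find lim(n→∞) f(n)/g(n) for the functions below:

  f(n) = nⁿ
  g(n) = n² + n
∞

Since nⁿ (O(nⁿ)) grows faster than n² + n (O(n²)),
the ratio f(n)/g(n) → ∞ as n → ∞.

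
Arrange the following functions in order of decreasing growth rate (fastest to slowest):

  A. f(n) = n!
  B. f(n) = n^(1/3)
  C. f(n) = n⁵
A > C > B

Comparing growth rates:
A = n! is O(n!)
C = n⁵ is O(n⁵)
B = n^(1/3) is O(n^(1/3))

Therefore, the order from fastest to slowest is: A > C > B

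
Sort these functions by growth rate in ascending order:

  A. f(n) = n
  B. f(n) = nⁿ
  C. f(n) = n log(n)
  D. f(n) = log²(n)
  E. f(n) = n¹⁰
D < A < C < E < B

Comparing growth rates:
D = log²(n) is O(log² n)
A = n is O(n)
C = n log(n) is O(n log n)
E = n¹⁰ is O(n¹⁰)
B = nⁿ is O(nⁿ)

Therefore, the order from slowest to fastest is: D < A < C < E < B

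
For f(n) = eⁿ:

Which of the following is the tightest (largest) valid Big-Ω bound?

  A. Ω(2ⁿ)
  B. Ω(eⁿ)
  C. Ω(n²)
B

f(n) = eⁿ is Ω(eⁿ).
All listed options are valid Big-Ω bounds (lower bounds),
but Ω(eⁿ) is the tightest (largest valid bound).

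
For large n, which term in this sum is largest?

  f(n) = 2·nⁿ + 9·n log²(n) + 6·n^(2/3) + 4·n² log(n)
2·nⁿ

Looking at each term:
  - 2·nⁿ is O(nⁿ)
  - 9·n log²(n) is O(n log² n)
  - 6·n^(2/3) is O(n^(2/3))
  - 4·n² log(n) is O(n² log n)

The term 2·nⁿ (O(nⁿ)) grows fastest and dominates all others.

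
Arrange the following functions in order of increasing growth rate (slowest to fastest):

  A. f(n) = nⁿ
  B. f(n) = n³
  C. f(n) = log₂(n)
C < B < A

Comparing growth rates:
C = log₂(n) is O(log n)
B = n³ is O(n³)
A = nⁿ is O(nⁿ)

Therefore, the order from slowest to fastest is: C < B < A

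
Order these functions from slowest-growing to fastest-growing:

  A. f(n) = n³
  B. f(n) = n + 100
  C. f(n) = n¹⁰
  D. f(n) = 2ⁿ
B < A < C < D

Comparing growth rates:
B = n + 100 is O(n)
A = n³ is O(n³)
C = n¹⁰ is O(n¹⁰)
D = 2ⁿ is O(2ⁿ)

Therefore, the order from slowest to fastest is: B < A < C < D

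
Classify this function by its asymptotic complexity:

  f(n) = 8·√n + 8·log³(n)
O(√n)

The dominant term in 8·√n + 8·log³(n) is 8·√n, which is Θ(√n).
Lower-order terms (8·log³(n)) are asymptotically negligible.
Constants are absorbed, so the tightest bound is O(√n).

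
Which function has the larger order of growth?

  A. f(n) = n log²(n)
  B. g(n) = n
A

f(n) = n log²(n) is O(n log² n), while g(n) = n is O(n).
Since O(n log² n) grows faster than O(n), f(n) dominates.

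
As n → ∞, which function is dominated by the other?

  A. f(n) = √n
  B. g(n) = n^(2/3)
A

f(n) = √n is O(√n), while g(n) = n^(2/3) is O(n^(2/3)).
Since O(√n) grows slower than O(n^(2/3)), f(n) is dominated.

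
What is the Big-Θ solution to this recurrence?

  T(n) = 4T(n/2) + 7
Θ(n²)

Master Theorem: a = 4, b = 2, f(n) = 7.
Compute the critical exponent d = log₂(4) = 2.
Compare f(n) = Θ(1) against n^d:
  k = 0 < d = 2, so f(n) = O(n^(d-ε)) — Case 1.
  The recursion cost dominates: T(n) = Θ(n^d) = Θ(n²).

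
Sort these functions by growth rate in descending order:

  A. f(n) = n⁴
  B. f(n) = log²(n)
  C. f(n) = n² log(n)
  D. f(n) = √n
A > C > D > B

Comparing growth rates:
A = n⁴ is O(n⁴)
C = n² log(n) is O(n² log n)
D = √n is O(√n)
B = log²(n) is O(log² n)

Therefore, the order from fastest to slowest is: A > C > D > B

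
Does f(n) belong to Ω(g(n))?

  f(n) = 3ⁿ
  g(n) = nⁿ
False

f(n) = 3ⁿ is O(3ⁿ), and g(n) = nⁿ is O(nⁿ).
Since O(3ⁿ) grows slower than O(nⁿ), f(n) = Ω(g(n)) is false.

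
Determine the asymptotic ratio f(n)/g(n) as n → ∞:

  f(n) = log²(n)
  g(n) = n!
0

Since log²(n) (O(log² n)) grows slower than n! (O(n!)),
the ratio f(n)/g(n) → 0 as n → ∞.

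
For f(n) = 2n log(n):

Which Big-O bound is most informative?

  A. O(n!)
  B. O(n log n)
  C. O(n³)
B

f(n) = 2n log(n) is O(n log n).
All listed options are valid Big-O bounds (upper bounds),
but O(n log n) is the tightest (smallest valid bound).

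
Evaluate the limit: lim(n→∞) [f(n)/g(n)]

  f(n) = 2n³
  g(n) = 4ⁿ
0

Since 2n³ (O(n³)) grows slower than 4ⁿ (O(4ⁿ)),
the ratio f(n)/g(n) → 0 as n → ∞.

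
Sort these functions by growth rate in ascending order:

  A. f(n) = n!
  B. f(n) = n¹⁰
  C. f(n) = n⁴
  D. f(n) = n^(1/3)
D < C < B < A

Comparing growth rates:
D = n^(1/3) is O(n^(1/3))
C = n⁴ is O(n⁴)
B = n¹⁰ is O(n¹⁰)
A = n! is O(n!)

Therefore, the order from slowest to fastest is: D < C < B < A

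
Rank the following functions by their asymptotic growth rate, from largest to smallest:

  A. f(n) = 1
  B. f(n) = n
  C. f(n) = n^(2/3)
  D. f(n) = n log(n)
D > B > C > A

Comparing growth rates:
D = n log(n) is O(n log n)
B = n is O(n)
C = n^(2/3) is O(n^(2/3))
A = 1 is O(1)

Therefore, the order from fastest to slowest is: D > B > C > A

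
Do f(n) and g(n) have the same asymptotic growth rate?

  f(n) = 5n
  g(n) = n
True

f(n) = 5n and g(n) = n are both O(n).
Since they have the same asymptotic growth rate, f(n) = Θ(g(n)) is true.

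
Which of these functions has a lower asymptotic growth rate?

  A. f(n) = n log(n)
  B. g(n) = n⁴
A

f(n) = n log(n) is O(n log n), while g(n) = n⁴ is O(n⁴).
Since O(n log n) grows slower than O(n⁴), f(n) is dominated.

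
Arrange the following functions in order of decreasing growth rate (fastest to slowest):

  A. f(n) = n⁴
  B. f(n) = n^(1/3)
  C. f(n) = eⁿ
C > A > B

Comparing growth rates:
C = eⁿ is O(eⁿ)
A = n⁴ is O(n⁴)
B = n^(1/3) is O(n^(1/3))

Therefore, the order from fastest to slowest is: C > A > B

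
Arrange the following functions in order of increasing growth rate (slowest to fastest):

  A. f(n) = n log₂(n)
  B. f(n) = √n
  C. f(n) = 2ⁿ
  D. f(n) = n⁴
B < A < D < C

Comparing growth rates:
B = √n is O(√n)
A = n log₂(n) is O(n log n)
D = n⁴ is O(n⁴)
C = 2ⁿ is O(2ⁿ)

Therefore, the order from slowest to fastest is: B < A < D < C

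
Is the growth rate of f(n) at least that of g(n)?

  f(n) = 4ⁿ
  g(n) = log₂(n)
True

f(n) = 4ⁿ is O(4ⁿ), and g(n) = log₂(n) is O(log n).
Since O(4ⁿ) grows at least as fast as O(log n), f(n) = Ω(g(n)) is true.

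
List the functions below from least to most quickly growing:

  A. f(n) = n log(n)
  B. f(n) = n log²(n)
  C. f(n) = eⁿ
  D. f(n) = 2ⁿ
A < B < D < C

Comparing growth rates:
A = n log(n) is O(n log n)
B = n log²(n) is O(n log² n)
D = 2ⁿ is O(2ⁿ)
C = eⁿ is O(eⁿ)

Therefore, the order from slowest to fastest is: A < B < D < C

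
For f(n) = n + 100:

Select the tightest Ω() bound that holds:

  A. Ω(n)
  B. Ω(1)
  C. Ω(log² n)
A

f(n) = n + 100 is Ω(n).
All listed options are valid Big-Ω bounds (lower bounds),
but Ω(n) is the tightest (largest valid bound).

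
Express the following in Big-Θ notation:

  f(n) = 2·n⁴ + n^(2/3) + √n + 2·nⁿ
Θ(nⁿ)

Order the terms by growth rate: √n ≺ n^(2/3) ≺ 2·n⁴ ≺ 2·nⁿ.
The fastest-growing term 2·nⁿ dominates as n → ∞; dropping its constant factor gives Θ(nⁿ).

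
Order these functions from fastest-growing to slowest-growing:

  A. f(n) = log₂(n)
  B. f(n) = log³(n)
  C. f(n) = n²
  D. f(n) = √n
C > D > B > A

Comparing growth rates:
C = n² is O(n²)
D = √n is O(√n)
B = log³(n) is O(log³ n)
A = log₂(n) is O(log n)

Therefore, the order from fastest to slowest is: C > D > B > A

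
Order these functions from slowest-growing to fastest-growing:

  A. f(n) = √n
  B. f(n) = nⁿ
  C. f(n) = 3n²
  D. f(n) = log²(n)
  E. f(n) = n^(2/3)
D < A < E < C < B

Comparing growth rates:
D = log²(n) is O(log² n)
A = √n is O(√n)
E = n^(2/3) is O(n^(2/3))
C = 3n² is O(n²)
B = nⁿ is O(nⁿ)

Therefore, the order from slowest to fastest is: D < A < E < C < B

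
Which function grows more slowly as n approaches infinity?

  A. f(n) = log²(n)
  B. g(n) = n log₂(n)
A

f(n) = log²(n) is O(log² n), while g(n) = n log₂(n) is O(n log n).
Since O(log² n) grows slower than O(n log n), f(n) is dominated.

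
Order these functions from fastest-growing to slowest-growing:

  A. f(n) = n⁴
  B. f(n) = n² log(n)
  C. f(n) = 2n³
A > C > B

Comparing growth rates:
A = n⁴ is O(n⁴)
C = 2n³ is O(n³)
B = n² log(n) is O(n² log n)

Therefore, the order from fastest to slowest is: A > C > B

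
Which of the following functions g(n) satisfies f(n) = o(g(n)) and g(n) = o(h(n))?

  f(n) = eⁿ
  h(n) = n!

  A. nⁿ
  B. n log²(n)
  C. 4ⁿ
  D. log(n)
C

We need g(n) with eⁿ = o(g(n)) and g(n) = o(n!), i.e. O(eⁿ) ≺ g ≺ O(n!).
Check each option:
  A. nⁿ — O(nⁿ) does not grow strictly slower than h(n)
  B. n log²(n) — O(n log² n) does not grow strictly faster than f(n)
  C. 4ⁿ — O(4ⁿ) is strictly between O(eⁿ) and O(n!) ✓
  D. log(n) — O(log n) does not grow strictly faster than f(n)

Only option C (4ⁿ) lies strictly between.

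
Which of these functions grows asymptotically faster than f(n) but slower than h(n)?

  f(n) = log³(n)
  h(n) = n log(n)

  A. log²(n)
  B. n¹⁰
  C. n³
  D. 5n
D

We need g(n) with log³(n) = o(g(n)) and g(n) = o(n log(n)), i.e. O(log³ n) ≺ g ≺ O(n log n).
Check each option:
  A. log²(n) — O(log² n) does not grow strictly faster than f(n)
  B. n¹⁰ — O(n¹⁰) does not grow strictly slower than h(n)
  C. n³ — O(n³) does not grow strictly slower than h(n)
  D. 5n — O(n) is strictly between O(log³ n) and O(n log n) ✓

Only option D (5n) lies strictly between.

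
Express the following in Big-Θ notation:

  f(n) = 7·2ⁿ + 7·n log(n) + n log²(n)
Θ(2ⁿ)

Order the terms by growth rate: 7·n log(n) ≺ n log²(n) ≺ 7·2ⁿ.
The fastest-growing term 7·2ⁿ dominates as n → ∞; dropping its constant factor gives Θ(2ⁿ).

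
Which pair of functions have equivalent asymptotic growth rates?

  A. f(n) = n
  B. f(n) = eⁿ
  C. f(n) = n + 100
A and C

Examining each function:
  A. n is O(n)
  B. eⁿ is O(eⁿ)
  C. n + 100 is O(n)

Functions A and C both have the same complexity class.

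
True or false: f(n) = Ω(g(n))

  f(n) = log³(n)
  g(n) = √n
False

f(n) = log³(n) is O(log³ n), and g(n) = √n is O(√n).
Since O(log³ n) grows slower than O(√n), f(n) = Ω(g(n)) is false.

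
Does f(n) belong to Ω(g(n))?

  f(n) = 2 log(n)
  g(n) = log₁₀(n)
True

f(n) = 2 log(n) and g(n) = log₁₀(n) are both O(log n).
Big-Ω permits equal growth rates (f ≥ c·g for some c > 0), so f(n) = Ω(g(n)) is true.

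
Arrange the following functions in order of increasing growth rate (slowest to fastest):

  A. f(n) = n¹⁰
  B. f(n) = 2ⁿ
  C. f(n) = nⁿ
A < B < C

Comparing growth rates:
A = n¹⁰ is O(n¹⁰)
B = 2ⁿ is O(2ⁿ)
C = nⁿ is O(nⁿ)

Therefore, the order from slowest to fastest is: A < B < C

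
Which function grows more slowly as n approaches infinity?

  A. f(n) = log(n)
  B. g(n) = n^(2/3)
A

f(n) = log(n) is O(log n), while g(n) = n^(2/3) is O(n^(2/3)).
Since O(log n) grows slower than O(n^(2/3)), f(n) is dominated.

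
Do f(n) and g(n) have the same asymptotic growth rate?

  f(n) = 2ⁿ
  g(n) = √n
False

f(n) = 2ⁿ is O(2ⁿ), and g(n) = √n is O(√n).
Since they have different growth rates, f(n) = Θ(g(n)) is false.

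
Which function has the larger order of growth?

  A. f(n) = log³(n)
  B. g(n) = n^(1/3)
B

f(n) = log³(n) is O(log³ n), while g(n) = n^(1/3) is O(n^(1/3)).
Since O(n^(1/3)) grows faster than O(log³ n), g(n) dominates.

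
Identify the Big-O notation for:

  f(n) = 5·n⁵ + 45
O(n⁵)

The dominant term in 5·n⁵ + 45 is 5·n⁵, which is Θ(n⁵).
Lower-order terms (45) are asymptotically negligible.
Constants are absorbed, so the tightest bound is O(n⁵).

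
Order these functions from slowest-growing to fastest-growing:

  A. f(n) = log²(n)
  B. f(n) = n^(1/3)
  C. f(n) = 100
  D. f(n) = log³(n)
C < A < D < B

Comparing growth rates:
C = 100 is O(1)
A = log²(n) is O(log² n)
D = log³(n) is O(log³ n)
B = n^(1/3) is O(n^(1/3))

Therefore, the order from slowest to fastest is: C < A < D < B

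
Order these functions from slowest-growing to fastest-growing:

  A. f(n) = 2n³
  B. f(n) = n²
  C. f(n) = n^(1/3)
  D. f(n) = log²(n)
D < C < B < A

Comparing growth rates:
D = log²(n) is O(log² n)
C = n^(1/3) is O(n^(1/3))
B = n² is O(n²)
A = 2n³ is O(n³)

Therefore, the order from slowest to fastest is: D < C < B < A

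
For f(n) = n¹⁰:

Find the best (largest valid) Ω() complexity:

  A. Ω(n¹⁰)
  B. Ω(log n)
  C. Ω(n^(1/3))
A

f(n) = n¹⁰ is Ω(n¹⁰).
All listed options are valid Big-Ω bounds (lower bounds),
but Ω(n¹⁰) is the tightest (largest valid bound).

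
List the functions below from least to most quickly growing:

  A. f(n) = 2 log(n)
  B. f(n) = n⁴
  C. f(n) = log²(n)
A < C < B

Comparing growth rates:
A = 2 log(n) is O(log n)
C = log²(n) is O(log² n)
B = n⁴ is O(n⁴)

Therefore, the order from slowest to fastest is: A < C < B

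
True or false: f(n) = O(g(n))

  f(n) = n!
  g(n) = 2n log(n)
False

f(n) = n! is O(n!), and g(n) = 2n log(n) is O(n log n).
Since O(n!) grows faster than O(n log n), f(n) = O(g(n)) is false.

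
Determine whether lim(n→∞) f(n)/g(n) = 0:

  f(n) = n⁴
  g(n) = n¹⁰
True

f(n) = n⁴ is O(n⁴), and g(n) = n¹⁰ is O(n¹⁰).
Since O(n⁴) grows strictly slower than O(n¹⁰), f(n) = o(g(n)) is true.
This means lim(n→∞) f(n)/g(n) = 0.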